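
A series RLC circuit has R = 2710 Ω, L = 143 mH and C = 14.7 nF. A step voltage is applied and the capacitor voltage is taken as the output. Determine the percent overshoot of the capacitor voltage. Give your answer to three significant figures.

%OS ≈ 22.0%

For a series RLC circuit (capacitor voltage as output), ω_n = 1/√(LC) = 1/√(143 mH · 14.7 nF) = 21800 rad/s.
ζ = (R/2)·√(C/L) = (2710/2)·√(14.7 nF/143 mH) = 0.434.
%OS = 100·exp(−πζ/√(1−ζ²)) = 22.0%.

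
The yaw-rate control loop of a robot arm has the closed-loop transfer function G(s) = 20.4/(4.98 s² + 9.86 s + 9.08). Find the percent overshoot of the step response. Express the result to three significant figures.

Dividing through by 4.98: denominator becomes s² + 1.980 s + 1.823.
So ω_n = √1.823 = 1.35 rad/s and ζ = 1.980/(2·1.35) = 0.733.
%OS = 100·exp(−πζ/√(1−ζ²)) = 3.38%.

%OS ≈ 3.38%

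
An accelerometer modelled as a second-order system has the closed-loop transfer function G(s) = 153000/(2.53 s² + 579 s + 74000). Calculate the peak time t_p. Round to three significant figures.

t_p ≈ 0.0247 s

Dividing through by 2.53: denominator becomes s² + 228.9 s + 29250.
So ω_n = √29250 = 171 rad/s and ζ = 228.9/(2·171) = 0.669.
ω_d = ω_n√(1−ζ²) = 127 rad/s. t_p = π/ω_d = 0.0247 s.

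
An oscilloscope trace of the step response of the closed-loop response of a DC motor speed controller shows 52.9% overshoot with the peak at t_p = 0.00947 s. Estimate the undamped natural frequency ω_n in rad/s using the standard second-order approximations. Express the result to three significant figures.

The overshoot fixes ζ = −ln(OS)/√(π²+ln²(OS)) = 0.199.
t_p = π/ω_d ⇒ ω_d = 332 rad/s; then ω_n = ω_d/√(1−ζ²) = 338 rad/s.

ω_n ≈ 338 rad/s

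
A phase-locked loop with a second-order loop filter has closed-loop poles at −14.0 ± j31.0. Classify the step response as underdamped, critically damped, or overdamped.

underdamped

Since the poles form a complex-conjugate pair with nonzero imaginary part, the response is underdamped.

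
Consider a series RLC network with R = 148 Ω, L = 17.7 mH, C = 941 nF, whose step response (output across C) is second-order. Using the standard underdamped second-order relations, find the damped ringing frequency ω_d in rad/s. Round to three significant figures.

ω_d ≈ 6520 rad/s

For a series RLC circuit (capacitor voltage as output), ω_n = 1/√(LC) = 1/√(17.7 mH · 941 nF) = 7750 rad/s.
ζ = (R/2)·√(C/L) = (148/2)·√(941 nF/17.7 mH) = 0.540.
ω_d = 7750·√(1 − 0.540²) = 6520 rad/s.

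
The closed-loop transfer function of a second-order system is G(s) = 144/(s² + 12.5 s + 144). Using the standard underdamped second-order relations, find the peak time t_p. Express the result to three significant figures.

t_p ≈ 0.307 s

Matching coefficients with s² + 2ζω_n s + ω_n² gives ω_n² = 144 ⇒ ω_n = 12.0 rad/s, and ζ = 12.5/(2ω_n) = 0.521.
ω_d = 12.0·√(1 − 0.521²) = 10.2 rad/s. Then t_p = π/ω_d = 0.307 s.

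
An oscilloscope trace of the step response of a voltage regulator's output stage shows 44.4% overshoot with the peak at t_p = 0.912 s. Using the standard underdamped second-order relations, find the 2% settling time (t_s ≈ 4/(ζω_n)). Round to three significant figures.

t_s ≈ 4.49 s

ζ from %OS: ζ = |ln 0.444|/√(π²+ln²0.444) = 0.250.
t_p = π/ω_d ⇒ ω_d = 3.44 rad/s; then ω_n = ω_d/√(1−ζ²) = 3.56 rad/s.
t_s ≈ 4/(ζω_n) = 4/(0.250·3.56) = 4.49 s.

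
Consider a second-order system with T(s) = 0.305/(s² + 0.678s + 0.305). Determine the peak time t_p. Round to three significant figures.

t_p ≈ 7.21 s

ω_n = √0.305 = 0.552 rad/s; ζ = 0.678/(2·0.552) = 0.614.
ω_d = 0.552·√(1 − 0.614²) = 0.436 rad/s. Then t_p = π/ω_d = 7.21 s.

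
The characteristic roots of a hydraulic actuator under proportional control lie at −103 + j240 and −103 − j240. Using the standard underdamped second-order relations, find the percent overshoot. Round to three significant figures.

The poles are at −σ ± jω_d with σ = 103 and ω_d = 240, so ω_n = √(σ²+ω_d²) = 261 rad/s and ζ = σ/ω_n = 0.394.
Overshoot: exp(−π·0.394/√(1−0.394²)) = 0.260, i.e. 26.0%.

%OS ≈ 26.0%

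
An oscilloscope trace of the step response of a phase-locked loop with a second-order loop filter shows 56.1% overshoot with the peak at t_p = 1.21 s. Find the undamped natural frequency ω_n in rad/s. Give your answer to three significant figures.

ω_n ≈ 2.64 rad/s

ζ from %OS: ζ = |ln 0.561|/√(π²+ln²0.561) = 0.181.
From t_p = π/ω_d, ω_d = π/1.21 = 2.60 rad/s, so ω_n = ω_d/√(1−ζ²) = 2.64 rad/s.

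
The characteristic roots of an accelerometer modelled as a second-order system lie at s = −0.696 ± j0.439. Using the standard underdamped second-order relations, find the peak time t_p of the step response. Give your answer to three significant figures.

t_p = π/ω_d with ω_d = 0.439 (the imaginary part), so t_p = 7.16 s.

t_p ≈ 7.16 s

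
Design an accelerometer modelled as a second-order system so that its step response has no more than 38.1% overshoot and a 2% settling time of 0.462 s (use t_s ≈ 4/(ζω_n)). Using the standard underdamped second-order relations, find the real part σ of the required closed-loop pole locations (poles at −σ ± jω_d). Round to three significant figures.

The settling-time spec alone fixes σ = ζω_n = 4/t_s = 4/0.462 = 8.66.
(Overshoot then fixes ζ = 0.294 and hence ω_d = σ·√(1−ζ²)/ζ = 28.2 rad/s.)

σ ≈ 8.66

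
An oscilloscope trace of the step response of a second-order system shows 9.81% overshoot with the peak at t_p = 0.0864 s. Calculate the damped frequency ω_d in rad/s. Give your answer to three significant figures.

t_p = π/ω_d, so ω_d = π/0.0864 = 36.4 rad/s.

ω_d ≈ 36.4 rad/s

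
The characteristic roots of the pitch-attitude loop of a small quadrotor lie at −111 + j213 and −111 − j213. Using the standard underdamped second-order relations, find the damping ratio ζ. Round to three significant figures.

The poles are at −σ ± jω_d with σ = 111 and ω_d = 213, so ω_n = √(σ²+ω_d²) = 240 rad/s and ζ = σ/ω_n = 0.462.

ζ ≈ 0.462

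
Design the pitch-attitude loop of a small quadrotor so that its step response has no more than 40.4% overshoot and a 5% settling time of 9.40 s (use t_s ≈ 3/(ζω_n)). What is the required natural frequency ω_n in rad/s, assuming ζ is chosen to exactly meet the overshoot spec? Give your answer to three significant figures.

ζ = −ln(OS)/√(π² + (ln OS)²). With OS = 0.404, ln OS = −0.9063 and ζ = 0.9063/3.270 = 0.277.
Then ω_n = 3/(ζ t_s) = 3/(0.277 × 9.40) = 1.15 rad/s.

ω_n ≈ 1.15 rad/s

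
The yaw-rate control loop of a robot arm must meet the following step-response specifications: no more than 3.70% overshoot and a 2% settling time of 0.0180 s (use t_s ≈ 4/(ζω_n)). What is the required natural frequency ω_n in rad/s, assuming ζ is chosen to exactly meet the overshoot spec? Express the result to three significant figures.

Inverting the overshoot relation: ζ = |ln 0.0370|/√(π² + ln²0.0370) = 0.724.
Then ω_n = 4/(ζ t_s) = 4/(0.724 × 0.0180) = 307 rad/s.

ω_n ≈ 307 rad/s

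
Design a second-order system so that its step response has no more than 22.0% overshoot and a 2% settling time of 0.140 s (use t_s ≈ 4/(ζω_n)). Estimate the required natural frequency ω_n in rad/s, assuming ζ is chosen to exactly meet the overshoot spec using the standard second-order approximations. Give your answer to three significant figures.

ω_n ≈ 65.8 rad/s

From %OS = 100·exp(−πζ/√(1−ζ²)), invert to get ζ = −ln(OS)/√(π² + ln²(OS)) with OS = 0.220.
−ln 0.220 = 1.514, so ζ = 1.514/√(π² + 2.293) = 0.434.
From t_s ≈ 4/(ζω_n): ω_n = 4/(ζ·t_s) = 4/(0.434·0.140) = 65.8 rad/s.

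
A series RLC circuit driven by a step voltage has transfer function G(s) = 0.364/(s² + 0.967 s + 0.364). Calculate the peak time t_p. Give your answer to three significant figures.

t_p ≈ 8.71 s

Matching coefficients with s² + 2ζω_n s + ω_n² gives ω_n² = 0.364 ⇒ ω_n = 0.603 rad/s, and ζ = 0.967/(2ω_n) = 0.801.
The damped frequency ω_d = ω_n√(1−ζ²) = 0.361 rad/s. Then t_p = π/ω_d = 8.71 s.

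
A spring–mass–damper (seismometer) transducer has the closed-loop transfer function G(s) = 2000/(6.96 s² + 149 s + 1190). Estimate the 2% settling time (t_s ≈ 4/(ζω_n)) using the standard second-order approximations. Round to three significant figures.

Dividing through by 6.96: denominator becomes s² + 21.41 s + 171.0.
So ω_n = √171.0 = 13.1 rad/s and ζ = 21.41/(2·13.1) = 0.819.
t_s ≈ 4/(ζω_n) = 0.374 s.

t_s ≈ 0.374 s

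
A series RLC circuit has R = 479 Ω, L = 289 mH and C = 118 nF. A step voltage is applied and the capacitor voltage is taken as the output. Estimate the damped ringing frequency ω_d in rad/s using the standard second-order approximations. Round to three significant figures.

For a series RLC circuit (capacitor voltage as output), ω_n = 1/√(LC) = 1/√(289 mH · 118 nF) = 5420 rad/s.
ζ = (R/2)·√(C/L) = (479/2)·√(118 nF/289 mH) = 0.153.
The damped frequency ω_d = ω_n√(1−ζ²) = 5350 rad/s.

ω_d ≈ 5350 rad/s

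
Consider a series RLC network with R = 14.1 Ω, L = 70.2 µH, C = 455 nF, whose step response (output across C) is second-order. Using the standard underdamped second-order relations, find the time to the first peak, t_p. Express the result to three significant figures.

For a series RLC circuit (capacitor voltage as output), ω_n = 1/√(LC) = 1/√(70.2 µH · 455 nF) = 177000 rad/s.
ζ = (R/2)·√(C/L) = (14.1/2)·√(455 nF/70.2 µH) = 0.568.
ω_d = 177000·√(1 − 0.568²) = 146000 rad/s. t_p = π/ω_d = 0.0000216 s.

t_p ≈ 0.0000216 s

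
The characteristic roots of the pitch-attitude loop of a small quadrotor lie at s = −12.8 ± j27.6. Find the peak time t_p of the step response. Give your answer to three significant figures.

t_p = π/ω_d with ω_d = 27.6 (the imaginary part), so t_p = 0.114 s.

t_p ≈ 0.114 s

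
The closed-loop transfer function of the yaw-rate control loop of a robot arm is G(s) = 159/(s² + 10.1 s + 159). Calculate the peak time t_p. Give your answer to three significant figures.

Matching coefficients with s² + 2ζω_n s + ω_n² gives ω_n² = 159 ⇒ ω_n = 12.6 rad/s, and ζ = 10.1/(2ω_n) = 0.400.
The damped frequency ω_d = ω_n√(1−ζ²) = 11.6 rad/s. Then t_p = π/ω_d = 0.272 s.

t_p ≈ 0.272 s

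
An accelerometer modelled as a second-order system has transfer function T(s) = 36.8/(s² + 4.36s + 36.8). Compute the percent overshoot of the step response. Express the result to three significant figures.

%OS ≈ 29.8%

Comparing the denominator to s² + 2ζω_n s + ω_n²: ω_n = √36.8 = 6.07 rad/s, and 2ζω_n = 4.36 so ζ = 4.36/(2·6.07) = 0.359.
%OS = 100 e^{−πζ/√(1−ζ²)} with ζ = 0.359 gives 29.8%.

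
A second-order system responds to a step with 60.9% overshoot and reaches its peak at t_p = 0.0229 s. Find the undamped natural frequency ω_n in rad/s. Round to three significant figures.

ω_n ≈ 139 rad/s

The overshoot fixes ζ = −ln(OS)/√(π²+ln²(OS)) = 0.156.
From t_p = π/ω_d, ω_d = π/0.0229 = 137 rad/s, so ω_n = ω_d/√(1−ζ²) = 139 rad/s.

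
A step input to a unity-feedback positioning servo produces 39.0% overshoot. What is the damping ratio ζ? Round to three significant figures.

ζ ≈ 0.287

Inverting the overshoot relation: ζ = |ln 0.390|/√(π² + ln²0.390) = 0.287.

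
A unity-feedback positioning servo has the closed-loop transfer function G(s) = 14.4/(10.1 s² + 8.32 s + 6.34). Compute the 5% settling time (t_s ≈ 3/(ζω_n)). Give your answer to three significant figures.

t_s ≈ 7.28 s

Dividing through by 10.1: denominator becomes s² + 0.8238 s + 0.6277.
So ω_n = √0.6277 = 0.792 rad/s and ζ = 0.8238/(2·0.792) = 0.520.
t_s ≈ 3/(ζω_n) = 7.28 s.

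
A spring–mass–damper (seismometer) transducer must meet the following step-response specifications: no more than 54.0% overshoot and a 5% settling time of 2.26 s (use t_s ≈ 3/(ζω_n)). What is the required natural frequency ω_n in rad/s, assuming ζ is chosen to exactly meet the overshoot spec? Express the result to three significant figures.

Inverting the overshoot relation: ζ = |ln 0.540|/√(π² + ln²0.540) = 0.192.
Then ω_n = 3/(ζ t_s) = 3/(0.192 × 2.26) = 6.90 rad/s.

ω_n ≈ 6.90 rad/s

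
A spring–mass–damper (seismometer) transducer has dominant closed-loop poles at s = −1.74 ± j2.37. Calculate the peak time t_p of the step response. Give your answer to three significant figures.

t_p = π/ω_d with ω_d = 2.37 (the imaginary part), so t_p = 1.33 s.

t_p ≈ 1.33 s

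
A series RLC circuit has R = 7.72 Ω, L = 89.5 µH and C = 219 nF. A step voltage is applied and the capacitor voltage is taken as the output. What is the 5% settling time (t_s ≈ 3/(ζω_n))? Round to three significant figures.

t_s ≈ 0.0000696 s

For a series RLC circuit (capacitor voltage as output), ω_n = 1/√(LC) = 1/√(89.5 µH · 219 nF) = 226000 rad/s.
ζ = (R/2)·√(C/L) = (7.72/2)·√(219 nF/89.5 µH) = 0.191.
t_s ≈ 3/(ζω_n) = 0.0000696 s.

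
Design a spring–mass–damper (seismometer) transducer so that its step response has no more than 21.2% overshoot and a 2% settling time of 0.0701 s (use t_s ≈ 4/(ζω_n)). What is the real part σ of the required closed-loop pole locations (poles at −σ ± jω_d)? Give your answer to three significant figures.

σ ≈ 57.1

The settling-time spec alone fixes σ = ζω_n = 4/t_s = 4/0.0701 = 57.1.
(Overshoot then fixes ζ = 0.443 and hence ω_d = σ·√(1−ζ²)/ζ = 116 rad/s.)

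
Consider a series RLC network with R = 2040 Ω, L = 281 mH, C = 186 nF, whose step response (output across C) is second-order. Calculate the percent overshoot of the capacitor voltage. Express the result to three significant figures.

For a series RLC circuit (capacitor voltage as output), ω_n = 1/√(LC) = 1/√(281 mH · 186 nF) = 4370 rad/s.
ζ = (R/2)·√(C/L) = (2040/2)·√(186 nF/281 mH) = 0.830.
%OS = 100 e^{−πζ/√(1−ζ²)} with ζ = 0.830 gives 0.935%.

%OS ≈ 0.935%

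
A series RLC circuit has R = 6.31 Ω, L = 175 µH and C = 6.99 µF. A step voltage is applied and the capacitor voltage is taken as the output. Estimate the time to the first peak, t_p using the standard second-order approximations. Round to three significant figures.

t_p ≈ 0.000142 s

For a series RLC circuit (capacitor voltage as output), ω_n = 1/√(LC) = 1/√(175 µH · 6.99 µF) = 28600 rad/s.
ζ = (R/2)·√(C/L) = (6.31/2)·√(6.99 µF/175 µH) = 0.631.
The damped frequency ω_d = ω_n√(1−ζ²) = 22200 rad/s. t_p = π/ω_d = 0.000142 s.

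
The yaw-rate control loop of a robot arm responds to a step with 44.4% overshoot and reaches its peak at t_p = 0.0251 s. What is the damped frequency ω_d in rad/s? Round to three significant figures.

ω_d ≈ 125 rad/s

t_p = π/ω_d, so ω_d = π/0.0251 = 125 rad/s.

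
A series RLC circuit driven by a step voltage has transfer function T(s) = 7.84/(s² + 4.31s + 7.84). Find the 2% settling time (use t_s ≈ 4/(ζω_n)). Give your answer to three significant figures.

t_s ≈ 1.86 s

Comparing the denominator to s² + 2ζω_n s + ω_n²: ω_n = √7.84 = 2.80 rad/s, and 2ζω_n = 4.31 so ζ = 4.31/(2·2.80) = 0.770.
t_s ≈ 4/(ζω_n) = 4/(0.770·2.80) = 1.86 s.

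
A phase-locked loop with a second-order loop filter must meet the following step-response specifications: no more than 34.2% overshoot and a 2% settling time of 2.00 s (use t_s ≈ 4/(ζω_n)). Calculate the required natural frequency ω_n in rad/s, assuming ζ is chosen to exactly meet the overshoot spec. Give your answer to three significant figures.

ω_n ≈ 6.19 rad/s

ζ = −ln(OS)/√(π² + (ln OS)²). With OS = 0.342, ln OS = −1.073 and ζ = 1.073/3.320 = 0.323.
Then ω_n = 4/(ζ t_s) = 4/(0.323 × 2.00) = 6.19 rad/s.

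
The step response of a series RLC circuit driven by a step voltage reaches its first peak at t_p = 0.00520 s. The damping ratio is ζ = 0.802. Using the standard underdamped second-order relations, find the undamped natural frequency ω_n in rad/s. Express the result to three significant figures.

ω_n ≈ 1010 rad/s

Peak time t_p = π/ω_d, so ω_d = π/t_p = π/0.00520 = 604 rad/s.
ω_n = ω_d/√(1−ζ²) = 604/√0.357 = 1010 rad/s.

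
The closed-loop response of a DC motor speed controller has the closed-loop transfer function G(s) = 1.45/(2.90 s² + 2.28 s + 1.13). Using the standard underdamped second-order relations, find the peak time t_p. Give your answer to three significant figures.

Dividing through by 2.90: denominator becomes s² + 0.7862 s + 0.3897.
So ω_n = √0.3897 = 0.624 rad/s and ζ = 0.7862/(2·0.624) = 0.630.
ω_d = ω_n√(1−ζ²) = 0.485 rad/s. t_p = π/ω_d = 6.48 s.

t_p ≈ 6.48 s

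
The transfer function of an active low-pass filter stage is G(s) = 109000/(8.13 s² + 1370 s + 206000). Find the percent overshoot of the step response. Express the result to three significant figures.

Dividing through by 8.13: denominator becomes s² + 168.5 s + 25340.
So ω_n = √25340 = 159 rad/s and ζ = 168.5/(2·159) = 0.529.
%OS = 100 e^{−πζ/√(1−ζ²)} with ζ = 0.529 gives 14.1%.

%OS ≈ 14.1%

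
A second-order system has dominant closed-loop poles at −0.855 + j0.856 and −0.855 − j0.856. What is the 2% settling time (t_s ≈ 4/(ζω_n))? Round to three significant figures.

For poles at −σ ± jω_d, ζω_n = σ = 0.855, so t_s ≈ 4/σ = 4.68 s.

t_s ≈ 4.68 s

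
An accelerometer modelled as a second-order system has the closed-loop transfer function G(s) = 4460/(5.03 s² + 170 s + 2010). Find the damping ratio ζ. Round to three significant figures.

Dividing through by 5.03: denominator becomes s² + 33.80 s + 399.6.
So ω_n = √399.6 = 20.0 rad/s and ζ = 33.80/(2·20.0) = 0.845.

ζ ≈ 0.845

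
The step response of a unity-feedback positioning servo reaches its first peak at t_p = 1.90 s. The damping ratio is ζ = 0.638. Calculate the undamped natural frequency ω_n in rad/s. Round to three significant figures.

Peak time t_p = π/ω_d, so ω_d = π/t_p = π/1.90 = 1.65 rad/s.
ω_n = ω_d/√(1−ζ²) = 1.65/√0.593 = 2.15 rad/s.

ω_n ≈ 2.15 rad/s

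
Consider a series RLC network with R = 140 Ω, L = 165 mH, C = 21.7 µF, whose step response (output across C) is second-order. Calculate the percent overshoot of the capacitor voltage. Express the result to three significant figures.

%OS ≈ 1.46%

For a series RLC circuit (capacitor voltage as output), ω_n = 1/√(LC) = 1/√(165 mH · 21.7 µF) = 528 rad/s.
ζ = (R/2)·√(C/L) = (140/2)·√(21.7 µF/165 mH) = 0.803.
%OS = 100 e^{−πζ/√(1−ζ²)} with ζ = 0.803 gives 1.46%.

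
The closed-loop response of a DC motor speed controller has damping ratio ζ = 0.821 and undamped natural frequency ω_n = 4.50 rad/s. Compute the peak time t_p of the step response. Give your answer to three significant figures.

t_p ≈ 1.22 s

The damped frequency is ω_d = ω_n√(1−ζ²) = 4.50·√(1−0.674) = 2.57 rad/s.
Peak time t_p = π/ω_d = π/2.57 = 1.22 s.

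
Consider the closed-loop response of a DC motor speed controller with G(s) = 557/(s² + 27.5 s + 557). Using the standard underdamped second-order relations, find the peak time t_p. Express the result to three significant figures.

ω_n = √557 = 23.6 rad/s; ζ = 27.5/(2·23.6) = 0.583.
ω_d = 23.6·√(1 − 0.583²) = 19.2 rad/s. Then t_p = π/ω_d = 0.164 s.

t_p ≈ 0.164 s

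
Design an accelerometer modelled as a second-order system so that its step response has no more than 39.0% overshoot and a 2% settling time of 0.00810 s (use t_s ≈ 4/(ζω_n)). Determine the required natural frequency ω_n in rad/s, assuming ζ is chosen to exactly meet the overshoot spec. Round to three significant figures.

ω_n ≈ 1720 rad/s

Inverting the overshoot relation: ζ = |ln 0.390|/√(π² + ln²0.390) = 0.287.
From t_s ≈ 4/(ζω_n): ω_n = 4/(ζ·t_s) = 4/(0.287·0.00810) = 1720 rad/s.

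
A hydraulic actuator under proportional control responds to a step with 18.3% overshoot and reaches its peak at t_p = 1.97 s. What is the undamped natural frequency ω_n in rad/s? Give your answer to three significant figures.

ζ from %OS: ζ = |ln 0.183|/√(π²+ln²0.183) = 0.476.
From t_p = π/ω_d, ω_d = π/1.97 = 1.59 rad/s, so ω_n = ω_d/√(1−ζ²) = 1.81 rad/s.

ω_n ≈ 1.81 rad/s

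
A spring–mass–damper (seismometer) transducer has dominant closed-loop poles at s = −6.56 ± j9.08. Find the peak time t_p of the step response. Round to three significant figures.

t_p ≈ 0.346 s

t_p = π/ω_d with ω_d = 9.08 (the imaginary part), so t_p = 0.346 s.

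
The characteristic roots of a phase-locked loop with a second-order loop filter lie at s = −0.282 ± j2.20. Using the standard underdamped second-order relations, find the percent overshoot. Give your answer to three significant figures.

%OS ≈ 66.9%

With σ = 0.282, ω_d = 2.20: ω_n = √(σ²+ω_d²) = 2.22 rad/s, ζ = σ/ω_n = 0.127.
Overshoot: exp(−π·0.127/√(1−0.127²)) = 0.669, i.e. 66.9%.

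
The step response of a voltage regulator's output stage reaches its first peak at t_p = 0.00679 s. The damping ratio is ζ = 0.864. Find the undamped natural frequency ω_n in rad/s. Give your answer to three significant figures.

ω_n ≈ 919 rad/s

Peak time t_p = π/ω_d, so ω_d = π/t_p = π/0.00679 = 463 rad/s.
ω_n = ω_d/√(1−ζ²) = 463/√0.254 = 919 rad/s.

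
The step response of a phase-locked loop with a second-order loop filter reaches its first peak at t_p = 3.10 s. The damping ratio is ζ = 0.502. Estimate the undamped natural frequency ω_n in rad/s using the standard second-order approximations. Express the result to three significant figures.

ω_n ≈ 1.17 rad/s

Peak time t_p = π/ω_d, so ω_d = π/t_p = π/3.10 = 1.01 rad/s.
ω_n = ω_d/√(1−ζ²) = 1.01/√0.748 = 1.17 rad/s.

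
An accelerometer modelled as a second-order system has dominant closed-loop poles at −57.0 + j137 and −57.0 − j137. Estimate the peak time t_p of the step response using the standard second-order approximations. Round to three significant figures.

t_p ≈ 0.0229 s

t_p = π/ω_d with ω_d = 137 (the imaginary part), so t_p = 0.0229 s.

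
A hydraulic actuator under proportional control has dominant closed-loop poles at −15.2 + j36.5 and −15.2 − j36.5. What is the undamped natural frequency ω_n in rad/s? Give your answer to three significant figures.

With σ = 15.2, ω_d = 36.5: ω_n = √(σ²+ω_d²) = 39.5 rad/s, ζ = σ/ω_n = 0.384.

ω_n ≈ 39.5 rad/s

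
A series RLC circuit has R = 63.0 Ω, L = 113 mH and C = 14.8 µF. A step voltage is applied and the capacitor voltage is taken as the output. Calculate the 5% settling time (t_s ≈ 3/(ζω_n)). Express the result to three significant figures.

For a series RLC circuit (capacitor voltage as output), ω_n = 1/√(LC) = 1/√(113 mH · 14.8 µF) = 773 rad/s.
ζ = (R/2)·√(C/L) = (63.0/2)·√(14.8 µF/113 mH) = 0.360.
t_s ≈ 3/(ζω_n) = 0.0108 s.

t_s ≈ 0.0108 s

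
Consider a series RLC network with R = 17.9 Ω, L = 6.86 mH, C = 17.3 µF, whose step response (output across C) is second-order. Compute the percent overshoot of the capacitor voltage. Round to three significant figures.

%OS ≈ 20.6%

For a series RLC circuit (capacitor voltage as output), ω_n = 1/√(LC) = 1/√(6.86 mH · 17.3 µF) = 2900 rad/s.
ζ = (R/2)·√(C/L) = (17.9/2)·√(17.3 µF/6.86 mH) = 0.449.
%OS = 100·exp(−πζ/√(1−ζ²)) = 20.6%.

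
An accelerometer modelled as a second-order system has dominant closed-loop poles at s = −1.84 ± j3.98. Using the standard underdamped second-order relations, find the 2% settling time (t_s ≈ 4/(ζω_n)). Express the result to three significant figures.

For poles at −σ ± jω_d, ζω_n = σ = 1.84, so t_s ≈ 4/σ = 2.17 s.

t_s ≈ 2.17 s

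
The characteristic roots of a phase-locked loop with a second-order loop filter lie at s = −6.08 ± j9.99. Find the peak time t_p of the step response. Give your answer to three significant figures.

t_p = π/ω_d with ω_d = 9.99 (the imaginary part), so t_p = 0.314 s.

t_p ≈ 0.314 s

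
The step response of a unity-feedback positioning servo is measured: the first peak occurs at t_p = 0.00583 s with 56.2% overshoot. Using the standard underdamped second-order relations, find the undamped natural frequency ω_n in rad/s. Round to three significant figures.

ω_n ≈ 548 rad/s

From the overshoot, ζ = −ln(OS)/√(π²+ln²(OS)) = 0.180.
t_p = π/ω_d ⇒ ω_d = 539 rad/s; then ω_n = ω_d/√(1−ζ²) = 548 rad/s.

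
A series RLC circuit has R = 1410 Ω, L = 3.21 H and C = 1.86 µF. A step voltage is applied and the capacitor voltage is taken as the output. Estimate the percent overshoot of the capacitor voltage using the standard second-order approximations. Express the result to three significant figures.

For a series RLC circuit (capacitor voltage as output), ω_n = 1/√(LC) = 1/√(3.21 H · 1.86 µF) = 409 rad/s.
ζ = (R/2)·√(C/L) = (1410/2)·√(1.86 µF/3.21 H) = 0.537.
%OS = 100 e^{−πζ/√(1−ζ²)} with ζ = 0.537 gives 13.6%.

%OS ≈ 13.6%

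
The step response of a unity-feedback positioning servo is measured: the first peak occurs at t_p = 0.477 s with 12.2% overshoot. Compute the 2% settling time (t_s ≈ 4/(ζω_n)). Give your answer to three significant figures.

t_s ≈ 0.907 s

ζ from %OS: ζ = |ln 0.122|/√(π²+ln²0.122) = 0.556.
t_p = π/ω_d ⇒ ω_d = 6.59 rad/s; then ω_n = ω_d/√(1−ζ²) = 7.93 rad/s.
t_s ≈ 4/(ζω_n) = 4/(0.556·7.93) = 0.907 s.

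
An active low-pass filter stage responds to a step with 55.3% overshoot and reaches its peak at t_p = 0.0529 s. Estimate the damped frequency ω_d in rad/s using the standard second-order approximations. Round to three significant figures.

t_p = π/ω_d, so ω_d = π/0.0529 = 59.4 rad/s.

ω_d ≈ 59.4 rad/s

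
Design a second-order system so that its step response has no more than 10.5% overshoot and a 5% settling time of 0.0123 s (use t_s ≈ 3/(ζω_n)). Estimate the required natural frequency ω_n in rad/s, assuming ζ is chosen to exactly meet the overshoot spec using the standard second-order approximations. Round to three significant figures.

Inverting the overshoot relation: ζ = |ln 0.105|/√(π² + ln²0.105) = 0.583.
From t_s ≈ 3/(ζω_n): ω_n = 3/(ζ·t_s) = 3/(0.583·0.0123) = 418 rad/s.

ω_n ≈ 418 rad/s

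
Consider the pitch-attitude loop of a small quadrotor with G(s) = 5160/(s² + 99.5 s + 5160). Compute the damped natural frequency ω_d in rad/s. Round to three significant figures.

Matching coefficients with s² + 2ζω_n s + ω_n² gives ω_n² = 5160 ⇒ ω_n = 71.8 rad/s, and ζ = 99.5/(2ω_n) = 0.693.
ω_d = ω_n√(1−ζ²) = 51.8 rad/s.

ω_d ≈ 51.8 rad/s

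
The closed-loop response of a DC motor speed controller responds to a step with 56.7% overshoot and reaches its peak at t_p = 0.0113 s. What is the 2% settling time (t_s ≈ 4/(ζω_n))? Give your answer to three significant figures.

From the overshoot, ζ = −ln(OS)/√(π²+ln²(OS)) = 0.178.
t_p = π/ω_d ⇒ ω_d = 278 rad/s; then ω_n = ω_d/√(1−ζ²) = 283 rad/s.
t_s ≈ 4/(ζω_n) = 4/(0.178·283) = 0.0797 s.

t_s ≈ 0.0797 s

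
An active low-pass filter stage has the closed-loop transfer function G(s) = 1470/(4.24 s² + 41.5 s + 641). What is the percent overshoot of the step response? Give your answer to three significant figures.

Dividing through by 4.24: denominator becomes s² + 9.788 s + 151.2.
So ω_n = √151.2 = 12.3 rad/s and ζ = 9.788/(2·12.3) = 0.398.
%OS = 100 e^{−πζ/√(1−ζ²)} with ζ = 0.398 gives 25.6%.

%OS ≈ 25.6%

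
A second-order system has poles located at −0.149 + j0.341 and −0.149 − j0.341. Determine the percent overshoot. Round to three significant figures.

%OS ≈ 25.3%

With σ = 0.149, ω_d = 0.341: ω_n = √(σ²+ω_d²) = 0.372 rad/s, ζ = σ/ω_n = 0.400.
%OS = 100·exp(−πζ/√(1−ζ²)) = 25.3%.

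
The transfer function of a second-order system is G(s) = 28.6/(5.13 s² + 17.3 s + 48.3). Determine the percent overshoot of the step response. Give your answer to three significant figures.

Dividing through by 5.13: denominator becomes s² + 3.372 s + 9.415.
So ω_n = √9.415 = 3.07 rad/s and ζ = 3.372/(2·3.07) = 0.550.
Overshoot: exp(−π·0.550/√(1−0.550²)) = 0.127, i.e. 12.7%.

%OS ≈ 12.7%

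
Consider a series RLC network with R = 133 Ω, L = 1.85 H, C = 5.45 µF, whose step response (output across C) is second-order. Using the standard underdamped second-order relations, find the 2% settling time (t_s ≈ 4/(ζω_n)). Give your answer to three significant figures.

t_s ≈ 0.111 s

For a series RLC circuit (capacitor voltage as output), ω_n = 1/√(LC) = 1/√(1.85 H · 5.45 µF) = 315 rad/s.
ζ = (R/2)·√(C/L) = (133/2)·√(5.45 µF/1.85 H) = 0.114.
t_s ≈ 4/(ζω_n) = 0.111 s.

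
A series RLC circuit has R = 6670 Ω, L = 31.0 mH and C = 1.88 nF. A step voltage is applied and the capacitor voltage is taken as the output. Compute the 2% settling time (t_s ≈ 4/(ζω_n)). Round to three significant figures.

t_s ≈ 0.0000372 s

For a series RLC circuit (capacitor voltage as output), ω_n = 1/√(LC) = 1/√(31.0 mH · 1.88 nF) = 131000 rad/s.
ζ = (R/2)·√(C/L) = (6670/2)·√(1.88 nF/31.0 mH) = 0.821.
t_s ≈ 4/(ζω_n) = 0.0000372 s.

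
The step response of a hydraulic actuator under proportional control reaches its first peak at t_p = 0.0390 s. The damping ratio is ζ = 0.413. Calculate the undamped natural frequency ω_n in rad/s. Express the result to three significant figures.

Peak time t_p = π/ω_d, so ω_d = π/t_p = π/0.0390 = 80.6 rad/s.
ω_n = ω_d/√(1−ζ²) = 80.6/√0.829 = 88.4 rad/s.

ω_n ≈ 88.4 rad/s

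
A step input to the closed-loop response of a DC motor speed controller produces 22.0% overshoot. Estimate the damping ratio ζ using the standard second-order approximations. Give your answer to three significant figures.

ζ ≈ 0.434

ζ = −ln(OS)/√(π² + (ln OS)²). With OS = 0.220, ln OS = −1.514 and ζ = 1.514/3.487 = 0.434.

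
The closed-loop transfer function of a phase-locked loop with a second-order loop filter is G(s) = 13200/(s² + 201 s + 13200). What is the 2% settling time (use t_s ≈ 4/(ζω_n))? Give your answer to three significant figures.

Matching coefficients with s² + 2ζω_n s + ω_n² gives ω_n² = 13200 ⇒ ω_n = 115 rad/s, and ζ = 201/(2ω_n) = 0.875.
t_s ≈ 4/(ζω_n) = 4/(0.875·115) = 0.0398 s.

t_s ≈ 0.0398 s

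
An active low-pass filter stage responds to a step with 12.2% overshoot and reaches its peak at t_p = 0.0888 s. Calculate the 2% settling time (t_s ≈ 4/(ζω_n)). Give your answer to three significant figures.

ζ from %OS: ζ = |ln 0.122|/√(π²+ln²0.122) = 0.556.
From t_p = π/ω_d, ω_d = π/0.0888 = 35.4 rad/s, so ω_n = ω_d/√(1−ζ²) = 42.6 rad/s.
t_s ≈ 4/(ζω_n) = 4/(0.556·42.6) = 0.169 s.

t_s ≈ 0.169 s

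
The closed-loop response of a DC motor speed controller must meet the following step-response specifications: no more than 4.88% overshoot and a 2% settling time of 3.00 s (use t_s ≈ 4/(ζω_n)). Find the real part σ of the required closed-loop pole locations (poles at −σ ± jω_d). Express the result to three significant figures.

The settling-time spec alone fixes σ = ζω_n = 4/t_s = 4/3.00 = 1.33.
(Overshoot then fixes ζ = 0.693 and hence ω_d = σ·√(1−ζ²)/ζ = 1.39 rad/s.)

σ ≈ 1.33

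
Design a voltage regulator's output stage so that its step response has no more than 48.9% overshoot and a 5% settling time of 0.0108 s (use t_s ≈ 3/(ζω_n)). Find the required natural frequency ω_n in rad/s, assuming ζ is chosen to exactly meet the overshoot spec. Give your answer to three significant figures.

From %OS = 100·exp(−πζ/√(1−ζ²)), invert to get ζ = −ln(OS)/√(π² + ln²(OS)) with OS = 0.489.
−ln 0.489 = 0.7154, so ζ = 0.7154/√(π² + 0.5118) = 0.222.
From t_s ≈ 3/(ζω_n): ω_n = 3/(ζ·t_s) = 3/(0.222·0.0108) = 1250 rad/s.

ω_n ≈ 1250 rad/s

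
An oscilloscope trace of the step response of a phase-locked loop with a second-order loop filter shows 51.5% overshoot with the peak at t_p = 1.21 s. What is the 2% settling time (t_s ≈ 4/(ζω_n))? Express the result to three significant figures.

From the overshoot, ζ = −ln(OS)/√(π²+ln²(OS)) = 0.207.
t_p = π/ω_d ⇒ ω_d = 2.60 rad/s; then ω_n = ω_d/√(1−ζ²) = 2.65 rad/s.
t_s ≈ 4/(ζω_n) = 4/(0.207·2.65) = 7.29 s.

t_s ≈ 7.29 s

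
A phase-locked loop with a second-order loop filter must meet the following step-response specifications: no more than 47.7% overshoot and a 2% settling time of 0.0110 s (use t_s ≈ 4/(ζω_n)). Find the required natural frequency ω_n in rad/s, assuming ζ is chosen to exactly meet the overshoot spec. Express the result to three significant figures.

ω_n ≈ 1590 rad/s

From %OS = 100·exp(−πζ/√(1−ζ²)), invert to get ζ = −ln(OS)/√(π² + ln²(OS)) with OS = 0.477.
−ln 0.477 = 0.7402, so ζ = 0.7402/√(π² + 0.5480) = 0.229.
From t_s ≈ 4/(ζω_n): ω_n = 4/(ζ·t_s) = 4/(0.229·0.0110) = 1590 rad/s.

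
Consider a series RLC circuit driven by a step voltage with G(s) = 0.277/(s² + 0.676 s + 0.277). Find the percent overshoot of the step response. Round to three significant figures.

%OS ≈ 7.19%

Comparing the denominator to s² + 2ζω_n s + ω_n²: ω_n = √0.277 = 0.526 rad/s, and 2ζω_n = 0.676 so ζ = 0.676/(2·0.526) = 0.642.
Overshoot: exp(−π·0.642/√(1−0.642²)) = 0.0719, i.e. 7.19%.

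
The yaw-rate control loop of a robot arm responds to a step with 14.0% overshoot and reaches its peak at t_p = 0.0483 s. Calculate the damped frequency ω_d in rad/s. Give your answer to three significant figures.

ω_d ≈ 65.0 rad/s

t_p = π/ω_d, so ω_d = π/0.0483 = 65.0 rad/s.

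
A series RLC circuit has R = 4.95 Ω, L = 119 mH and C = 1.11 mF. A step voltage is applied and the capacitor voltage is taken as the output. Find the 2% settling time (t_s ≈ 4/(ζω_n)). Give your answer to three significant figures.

For a series RLC circuit (capacitor voltage as output), ω_n = 1/√(LC) = 1/√(119 mH · 1.11 mF) = 87.0 rad/s.
ζ = (R/2)·√(C/L) = (4.95/2)·√(1.11 mF/119 mH) = 0.239.
t_s ≈ 4/(ζω_n) = 0.192 s.

t_s ≈ 0.192 s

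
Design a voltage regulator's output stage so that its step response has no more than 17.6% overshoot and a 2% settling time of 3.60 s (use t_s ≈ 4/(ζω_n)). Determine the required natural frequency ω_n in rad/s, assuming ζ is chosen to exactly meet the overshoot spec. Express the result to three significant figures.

ω_n ≈ 2.30 rad/s

From %OS = 100·exp(−πζ/√(1−ζ²)), invert to get ζ = −ln(OS)/√(π² + ln²(OS)) with OS = 0.176.
−ln 0.176 = 1.737, so ζ = 1.737/√(π² + 3.018) = 0.484.
From t_s ≈ 4/(ζω_n): ω_n = 4/(ζ·t_s) = 4/(0.484·3.60) = 2.30 rad/s.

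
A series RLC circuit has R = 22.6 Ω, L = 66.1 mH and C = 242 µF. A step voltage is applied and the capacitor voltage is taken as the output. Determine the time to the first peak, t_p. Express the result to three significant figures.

For a series RLC circuit (capacitor voltage as output), ω_n = 1/√(LC) = 1/√(66.1 mH · 242 µF) = 250 rad/s.
ζ = (R/2)·√(C/L) = (22.6/2)·√(242 µF/66.1 mH) = 0.684.
ω_d = ω_n√(1−ζ²) = 182 rad/s. t_p = π/ω_d = 0.0172 s.

t_p ≈ 0.0172 s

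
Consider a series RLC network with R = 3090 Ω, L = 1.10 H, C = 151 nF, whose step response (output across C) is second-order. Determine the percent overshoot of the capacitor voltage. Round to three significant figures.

%OS ≈ 11.2%

For a series RLC circuit (capacitor voltage as output), ω_n = 1/√(LC) = 1/√(1.10 H · 151 nF) = 2450 rad/s.
ζ = (R/2)·√(C/L) = (3090/2)·√(151 nF/1.10 H) = 0.572.
%OS = 100·exp(−πζ/√(1−ζ²)) = 11.2%.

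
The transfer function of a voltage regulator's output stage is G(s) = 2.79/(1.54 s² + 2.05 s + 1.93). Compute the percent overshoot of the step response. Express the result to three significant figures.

Dividing through by 1.54: denominator becomes s² + 1.331 s + 1.253.
So ω_n = √1.253 = 1.12 rad/s and ζ = 1.331/(2·1.12) = 0.595.
%OS = 100·exp(−πζ/√(1−ζ²)) = 9.80%.

%OS ≈ 9.80%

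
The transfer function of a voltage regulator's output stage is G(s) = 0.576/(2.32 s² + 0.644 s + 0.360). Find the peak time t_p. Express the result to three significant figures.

t_p ≈ 8.52 s

Dividing through by 2.32: denominator becomes s² + 0.2776 s + 0.1552.
So ω_n = √0.1552 = 0.394 rad/s and ζ = 0.2776/(2·0.394) = 0.352.
ω_d = 0.394·√(1 − 0.352²) = 0.369 rad/s. t_p = π/ω_d = 8.52 s.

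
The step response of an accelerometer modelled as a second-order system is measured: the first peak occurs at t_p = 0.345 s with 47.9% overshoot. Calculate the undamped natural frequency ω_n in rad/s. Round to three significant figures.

ω_n ≈ 9.35 rad/s

From the overshoot, ζ = −ln(OS)/√(π²+ln²(OS)) = 0.228.
From t_p = π/ω_d, ω_d = π/0.345 = 9.11 rad/s, so ω_n = ω_d/√(1−ζ²) = 9.35 rad/s.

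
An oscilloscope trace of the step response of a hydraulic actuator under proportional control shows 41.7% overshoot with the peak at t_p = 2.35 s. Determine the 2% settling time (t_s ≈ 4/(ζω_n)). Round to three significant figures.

From the overshoot, ζ = −ln(OS)/√(π²+ln²(OS)) = 0.268.
From t_p = π/ω_d, ω_d = π/2.35 = 1.34 rad/s, so ω_n = ω_d/√(1−ζ²) = 1.39 rad/s.
t_s ≈ 4/(ζω_n) = 4/(0.268·1.39) = 10.7 s.

t_s ≈ 10.7 s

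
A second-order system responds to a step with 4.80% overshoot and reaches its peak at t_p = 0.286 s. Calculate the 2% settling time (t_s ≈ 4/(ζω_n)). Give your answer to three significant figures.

The overshoot fixes ζ = −ln(OS)/√(π²+ln²(OS)) = 0.695.
t_p = π/ω_d ⇒ ω_d = 11.0 rad/s; then ω_n = ω_d/√(1−ζ²) = 15.3 rad/s.
t_s ≈ 4/(ζω_n) = 4/(0.695·15.3) = 0.377 s.

t_s ≈ 0.377 s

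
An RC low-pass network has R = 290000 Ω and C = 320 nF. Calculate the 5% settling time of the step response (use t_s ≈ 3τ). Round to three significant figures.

t_s ≈ 0.278 s

τ = RC = 290000 × 320 nF = 0.0928 s.
t_s ≈ 3τ = 0.278 s.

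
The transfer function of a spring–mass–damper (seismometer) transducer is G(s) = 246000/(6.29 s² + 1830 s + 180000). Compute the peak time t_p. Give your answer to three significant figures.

Dividing through by 6.29: denominator becomes s² + 290.9 s + 28620.
So ω_n = √28620 = 169 rad/s and ζ = 290.9/(2·169) = 0.860.
ω_d = ω_n√(1−ζ²) = 86.3 rad/s. t_p = π/ω_d = 0.0364 s.

t_p ≈ 0.0364 s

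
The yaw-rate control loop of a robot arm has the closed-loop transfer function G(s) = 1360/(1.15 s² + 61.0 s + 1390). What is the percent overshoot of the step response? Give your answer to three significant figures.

%OS ≈ 2.46%

Dividing through by 1.15: denominator becomes s² + 53.04 s + 1209.
So ω_n = √1209 = 34.8 rad/s and ζ = 53.04/(2·34.8) = 0.763.
%OS = 100 e^{−πζ/√(1−ζ²)} with ζ = 0.763 gives 2.46%.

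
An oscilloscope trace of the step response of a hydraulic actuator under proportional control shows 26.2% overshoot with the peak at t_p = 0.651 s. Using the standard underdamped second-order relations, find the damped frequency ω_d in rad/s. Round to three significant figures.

ω_d ≈ 4.83 rad/s

t_p = π/ω_d, so ω_d = π/0.651 = 4.83 rad/s.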